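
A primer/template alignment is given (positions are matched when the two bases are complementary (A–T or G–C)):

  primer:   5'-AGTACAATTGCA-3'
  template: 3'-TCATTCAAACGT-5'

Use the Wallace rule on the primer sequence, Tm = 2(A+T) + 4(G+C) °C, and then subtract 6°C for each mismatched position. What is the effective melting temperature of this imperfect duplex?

Primer base counts: A=5, T=3, G=2, C=2 → A+T=8, G+C=4
Perfect-match Tm = 2(8) + 4(4) = 16 + 16 = 32°C
Mismatches (positions where the bases are not complementary): 3 (at positions 5, 6, 7)
Effective Tm = 32 − 3×6 = 32 − 18 = 14°C

14°C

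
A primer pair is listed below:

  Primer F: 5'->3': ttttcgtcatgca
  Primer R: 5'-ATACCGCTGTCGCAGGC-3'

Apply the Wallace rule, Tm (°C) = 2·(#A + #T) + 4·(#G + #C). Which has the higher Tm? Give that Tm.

Primer R, 56°C

Primer F: A+T=8, G+C=5 → Tm = 2(8)+4(5) = 36°C
Primer R: A+T=6, G+C=11 → Tm = 2(6)+4(11) = 56°C
36°C vs 56°C → primer R is higher.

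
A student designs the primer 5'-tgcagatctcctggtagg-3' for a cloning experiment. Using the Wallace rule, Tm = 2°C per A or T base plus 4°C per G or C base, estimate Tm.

Scanning the sequence gives G=6, T=5, C=4, A=3.
AT pairs contribute 8, GC pairs contribute 10.
Tm = 4·10 + 2·8 = 40 + 16 = 56°C

56°C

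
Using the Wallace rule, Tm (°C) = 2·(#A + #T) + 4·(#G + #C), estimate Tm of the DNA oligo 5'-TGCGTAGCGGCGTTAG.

52°C

Base counts: T=4, C=3, G=7, A=2
So N_AT = 6 and N_GC = 10.
Tm = 4·10 + 2·6 = 40 + 12 = 52°C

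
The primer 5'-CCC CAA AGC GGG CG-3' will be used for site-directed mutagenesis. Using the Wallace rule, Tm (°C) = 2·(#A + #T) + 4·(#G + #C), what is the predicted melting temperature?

50°C

C=6, G=5, A=3, T=0
A+T = 3, G+C = 11
Tm = 4·11 + 2·3 = 44 + 6 = 50°C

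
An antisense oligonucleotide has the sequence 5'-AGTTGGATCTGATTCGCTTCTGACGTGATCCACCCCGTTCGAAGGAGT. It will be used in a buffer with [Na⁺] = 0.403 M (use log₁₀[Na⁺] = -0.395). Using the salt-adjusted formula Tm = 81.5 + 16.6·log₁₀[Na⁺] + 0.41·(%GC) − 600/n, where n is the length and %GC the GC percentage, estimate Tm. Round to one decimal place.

83.8°C

Length n = 48. C=12, T=14, G=13, A=9
G+C = 25, so %GC = 25/48 × 100 = 52.083%
Salt term: 16.6 × (-0.395) = -6.557
GC term: 0.41 × 52.083 = 21.354; length term: −600/48 = −12.5
Tm = 81.5 + (-6.557) + 21.354 − 12.5 = 83.797 → 83.8°C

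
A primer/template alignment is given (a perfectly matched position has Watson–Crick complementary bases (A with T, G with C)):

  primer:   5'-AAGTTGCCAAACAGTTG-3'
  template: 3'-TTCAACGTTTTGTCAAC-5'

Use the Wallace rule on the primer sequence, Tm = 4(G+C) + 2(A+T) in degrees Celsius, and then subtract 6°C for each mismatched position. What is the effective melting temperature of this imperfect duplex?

Primer base counts: A=6, T=4, G=4, C=3 → A+T=10, G+C=7
Perfect-match Tm = 2(10) + 4(7) = 20 + 28 = 48°C
Mismatches (positions where the bases are not complementary): 1 (at position 8)
Effective Tm = 48 − 1×6 = 48 − 6 = 42°C

42°C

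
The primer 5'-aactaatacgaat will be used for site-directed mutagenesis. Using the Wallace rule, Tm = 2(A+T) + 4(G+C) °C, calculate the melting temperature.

32°C

A=7, G=1, C=2, T=3
A+T = 10, G+C = 3
Tm = 2×10 + 4×3 = 32°C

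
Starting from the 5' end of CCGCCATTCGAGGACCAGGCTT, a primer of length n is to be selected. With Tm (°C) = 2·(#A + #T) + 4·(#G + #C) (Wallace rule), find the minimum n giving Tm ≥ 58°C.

First 17 bases: CCGCCATTCGAGGACCA → Tm = 56°C (< 58°C)
First 18 bases: CCGCCATTCGAGGACCAG → Tm = 60°C (≥ 58°C)
Each additional base adds 2°C (A/T) or 4°C (G/C), so Tm is non-decreasing in n; n = 18 is the first length to reach 58°C.

n = 18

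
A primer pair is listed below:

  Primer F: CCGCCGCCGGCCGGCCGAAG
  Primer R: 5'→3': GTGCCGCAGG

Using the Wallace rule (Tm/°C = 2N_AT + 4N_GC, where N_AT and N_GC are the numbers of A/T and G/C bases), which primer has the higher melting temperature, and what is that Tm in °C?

Primer F: A+T=2, G+C=18 → Tm = 2(2)+4(18) = 76°C
Primer R: A+T=2, G+C=8 → Tm = 2(2)+4(8) = 36°C
76°C vs 36°C → primer F is higher.

Primer F, 76°C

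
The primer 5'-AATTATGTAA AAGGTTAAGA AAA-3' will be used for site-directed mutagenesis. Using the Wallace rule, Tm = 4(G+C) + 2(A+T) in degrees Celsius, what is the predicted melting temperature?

54°C

Scanning the sequence gives C=0, T=6, A=13, G=4.
A+T = 19, G+C = 4
Tm = 2(19) + 4(4) = 38 + 16 = 54°C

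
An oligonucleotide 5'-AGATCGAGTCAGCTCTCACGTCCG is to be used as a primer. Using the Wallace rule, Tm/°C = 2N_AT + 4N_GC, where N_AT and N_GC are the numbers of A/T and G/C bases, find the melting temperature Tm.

76°C

Counting bases: G=6, T=5, C=8, A=5
AT pairs contribute 10, GC pairs contribute 14.
Tm = 4·14 + 2·10 = 56 + 20 = 76°C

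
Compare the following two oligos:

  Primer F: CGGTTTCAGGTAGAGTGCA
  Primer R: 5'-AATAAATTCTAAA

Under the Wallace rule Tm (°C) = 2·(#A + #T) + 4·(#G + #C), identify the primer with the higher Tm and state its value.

Primer F, 58°C

Primer F: A+T=9, G+C=10 → Tm = 2(9)+4(10) = 58°C
Primer R: A+T=12, G+C=1 → Tm = 2(12)+4(1) = 28°C
58°C vs 28°C → primer F is higher.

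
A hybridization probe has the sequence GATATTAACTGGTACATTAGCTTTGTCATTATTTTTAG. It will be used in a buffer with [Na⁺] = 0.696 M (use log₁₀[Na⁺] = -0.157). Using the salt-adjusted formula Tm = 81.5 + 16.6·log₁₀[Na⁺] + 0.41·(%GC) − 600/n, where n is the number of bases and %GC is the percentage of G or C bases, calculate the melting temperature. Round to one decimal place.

Length n = 38. Base counts: G=6, A=10, C=4, T=18
G+C = 10, so %GC = 10/38 × 100 = 26.316%
Salt term: 16.6 × (-0.157) = -2.606
GC term: 0.41 × 26.316 = 10.79; length term: −600/38 = −15.789
Tm = 81.5 + (-2.606) + 10.79 − 15.789 = 73.895 → 73.9°C

73.9°C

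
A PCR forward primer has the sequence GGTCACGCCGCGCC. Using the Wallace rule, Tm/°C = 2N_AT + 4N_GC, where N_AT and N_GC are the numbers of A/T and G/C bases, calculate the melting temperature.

52°C

G=5, C=7, A=1, T=1
So N_AT = 2 and N_GC = 12.
Tm = 4·12 + 2·2 = 48 + 4 = 52°C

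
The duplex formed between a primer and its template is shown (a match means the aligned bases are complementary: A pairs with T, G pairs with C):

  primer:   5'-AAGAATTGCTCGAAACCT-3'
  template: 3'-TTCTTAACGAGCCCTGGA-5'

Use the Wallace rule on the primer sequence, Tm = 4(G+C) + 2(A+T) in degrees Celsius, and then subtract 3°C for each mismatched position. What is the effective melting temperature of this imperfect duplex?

44°C

Primer base counts: A=7, T=4, G=3, C=4 → A+T=11, G+C=7
Perfect-match Tm = 2(11) + 4(7) = 22 + 28 = 50°C
Mismatches (positions where the bases are not complementary): 2 (at positions 13, 14)
Effective Tm = 50 − 2×3 = 50 − 6 = 44°C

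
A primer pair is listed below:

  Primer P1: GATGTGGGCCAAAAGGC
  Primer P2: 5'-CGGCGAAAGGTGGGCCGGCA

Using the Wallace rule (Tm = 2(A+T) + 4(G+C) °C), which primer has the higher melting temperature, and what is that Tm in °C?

Primer P1: A+T=7, G+C=10 → Tm = 2(7)+4(10) = 54°C
Primer P2: A+T=5, G+C=15 → Tm = 2(5)+4(15) = 70°C
54°C vs 70°C → primer P2 is higher.

Primer P2, 70°C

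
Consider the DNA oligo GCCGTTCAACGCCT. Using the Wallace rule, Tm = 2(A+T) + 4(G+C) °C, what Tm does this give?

Counting bases: G=3, T=3, C=6, A=2
A+T = 5, G+C = 9
Tm = 2×5 + 4×9 = 46°C

46°C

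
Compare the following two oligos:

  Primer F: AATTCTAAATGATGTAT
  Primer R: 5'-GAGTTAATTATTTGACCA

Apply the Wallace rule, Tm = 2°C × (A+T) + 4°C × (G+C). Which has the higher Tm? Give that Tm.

Primer F: A+T=14, G+C=3 → Tm = 2(14)+4(3) = 40°C
Primer R: A+T=13, G+C=5 → Tm = 2(13)+4(5) = 46°C
40°C vs 46°C → primer R is higher.

Primer R, 46°C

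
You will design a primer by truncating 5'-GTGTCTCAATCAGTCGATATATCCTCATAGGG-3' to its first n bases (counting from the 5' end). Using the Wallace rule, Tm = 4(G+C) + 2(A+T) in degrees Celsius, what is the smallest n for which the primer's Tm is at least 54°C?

n = 19

First 18 bases: GTGTCTCAATCAGTCGAT → Tm = 52°C (< 54°C)
First 19 bases: GTGTCTCAATCAGTCGATA → Tm = 54°C (≥ 54°C)
Since every base adds ≥2°C, Tm only increases with n, so the threshold is first crossed at n = 19.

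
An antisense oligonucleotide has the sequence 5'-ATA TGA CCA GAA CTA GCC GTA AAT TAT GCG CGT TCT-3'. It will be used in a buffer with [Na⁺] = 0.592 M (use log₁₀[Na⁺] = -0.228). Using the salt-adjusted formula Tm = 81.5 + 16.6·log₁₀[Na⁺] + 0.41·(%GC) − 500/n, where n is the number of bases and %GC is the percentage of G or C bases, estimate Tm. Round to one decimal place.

80.9°C

Length n = 36. Base counts: C=8, T=10, A=11, G=7
G+C = 15, so %GC = 15/36 × 100 = 41.667%
Salt term: 16.6 × (-0.228) = -3.785
GC term: 0.41 × 41.667 = 17.083; length term: −500/36 = −13.889
Tm = 81.5 + (-3.785) + 17.083 − 13.889 = 80.909 → 80.9°C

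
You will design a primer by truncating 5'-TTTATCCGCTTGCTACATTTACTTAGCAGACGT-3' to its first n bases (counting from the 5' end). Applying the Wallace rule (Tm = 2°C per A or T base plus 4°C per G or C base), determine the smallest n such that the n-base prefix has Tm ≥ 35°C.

First 12 bases: TTTATCCGCTTG → Tm = 34°C (< 35°C)
First 13 bases: TTTATCCGCTTGC → Tm = 38°C (≥ 35°C)
Since every base adds ≥2°C, Tm only increases with n, so the threshold is first crossed at n = 13.

n = 13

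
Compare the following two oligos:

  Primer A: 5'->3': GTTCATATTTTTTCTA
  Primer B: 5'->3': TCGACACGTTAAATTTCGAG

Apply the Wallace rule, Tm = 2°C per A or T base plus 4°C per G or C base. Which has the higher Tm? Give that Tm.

Primer A: A+T=13, G+C=3 → Tm = 2(13)+4(3) = 38°C
Primer B: A+T=12, G+C=8 → Tm = 2(12)+4(8) = 56°C
38°C vs 56°C → primer B is higher.

Primer B, 56°C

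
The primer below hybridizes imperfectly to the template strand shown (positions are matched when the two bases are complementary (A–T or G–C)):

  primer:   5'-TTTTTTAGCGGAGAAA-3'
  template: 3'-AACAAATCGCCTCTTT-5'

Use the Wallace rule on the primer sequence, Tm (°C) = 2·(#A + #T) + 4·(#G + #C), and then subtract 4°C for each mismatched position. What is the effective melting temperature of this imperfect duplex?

Primer base counts: A=5, T=6, G=4, C=1 → A+T=11, G+C=5
Perfect-match Tm = 2(11) + 4(5) = 22 + 20 = 42°C
Mismatches (positions where the bases are not complementary): 1 (at position 3)
Effective Tm = 42 − 1×4 = 42 − 4 = 38°C

38°C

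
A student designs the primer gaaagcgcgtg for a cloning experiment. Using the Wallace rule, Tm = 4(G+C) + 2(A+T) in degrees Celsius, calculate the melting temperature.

36°C

Scanning the sequence gives A=3, C=2, T=1, G=5.
AT pairs contribute 4, GC pairs contribute 7.
Tm = 2(4) + 4(7) = 8 + 28 = 36°C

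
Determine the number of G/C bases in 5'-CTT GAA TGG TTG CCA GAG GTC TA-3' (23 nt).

Counting bases: C=4, T=7, G=7, A=5
G+C = 7 + 4 = 11

11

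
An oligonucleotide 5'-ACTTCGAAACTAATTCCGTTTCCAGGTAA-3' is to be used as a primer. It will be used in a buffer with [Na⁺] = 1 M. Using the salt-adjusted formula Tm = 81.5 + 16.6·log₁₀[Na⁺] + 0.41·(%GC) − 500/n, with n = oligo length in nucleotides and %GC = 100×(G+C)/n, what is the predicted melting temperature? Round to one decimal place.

79.8°C

Length n = 29. Base counts: A=9, T=9, C=7, G=4
G+C = 11, so %GC = 11/29 × 100 = 37.931%
Salt term: 16.6 × (0) = 0
GC term: 0.41 × 37.931 = 15.552; length term: −500/29 = −17.241
Tm = 81.5 + (0) + 15.552 − 17.241 = 79.811 → 79.8°C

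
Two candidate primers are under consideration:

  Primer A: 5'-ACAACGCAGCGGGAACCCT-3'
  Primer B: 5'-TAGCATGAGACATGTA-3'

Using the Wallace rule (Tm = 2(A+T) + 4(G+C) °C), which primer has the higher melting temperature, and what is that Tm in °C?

Primer A, 62°C

Primer A: A+T=7, G+C=12 → Tm = 2(7)+4(12) = 62°C
Primer B: A+T=10, G+C=6 → Tm = 2(10)+4(6) = 44°C
62°C vs 44°C → primer A is higher.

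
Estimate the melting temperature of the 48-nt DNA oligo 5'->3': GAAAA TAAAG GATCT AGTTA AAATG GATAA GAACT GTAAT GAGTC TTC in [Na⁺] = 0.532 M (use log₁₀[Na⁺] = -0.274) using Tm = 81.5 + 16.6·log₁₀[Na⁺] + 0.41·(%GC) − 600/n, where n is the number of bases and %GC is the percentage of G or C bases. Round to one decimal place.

Length n = 48. Base counts: C=4, A=21, G=10, T=13
G+C = 14, so %GC = 14/48 × 100 = 29.167%
Salt term: 16.6 × (-0.274) = -4.548
GC term: 0.41 × 29.167 = 11.958; length term: −600/48 = −12.5
Tm = 81.5 + (-4.548) + 11.958 − 12.5 = 76.41 → 76.4°C

76.4°C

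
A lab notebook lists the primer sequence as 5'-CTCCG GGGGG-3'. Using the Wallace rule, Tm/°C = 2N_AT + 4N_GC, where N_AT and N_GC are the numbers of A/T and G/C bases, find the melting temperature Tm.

38°C

Counting bases: A=0, T=1, C=3, G=6
A+T = 1, G+C = 9
Tm = 2(1) + 4(9) = 2 + 36 = 38°C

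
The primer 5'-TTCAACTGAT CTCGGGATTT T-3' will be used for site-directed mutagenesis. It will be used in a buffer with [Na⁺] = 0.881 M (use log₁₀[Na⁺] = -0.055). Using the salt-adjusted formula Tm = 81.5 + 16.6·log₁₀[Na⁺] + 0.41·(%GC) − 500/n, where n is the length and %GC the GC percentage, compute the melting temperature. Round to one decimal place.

72.4°C

Length n = 21. Scanning the sequence gives T=9, A=4, C=4, G=4.
G+C = 8, so %GC = 8/21 × 100 = 38.095%
Salt term: 16.6 × (-0.055) = -0.913
GC term: 0.41 × 38.095 = 15.619; length term: −500/21 = −23.81
Tm = 81.5 + (-0.913) + 15.619 − 23.81 = 72.396 → 72.4°C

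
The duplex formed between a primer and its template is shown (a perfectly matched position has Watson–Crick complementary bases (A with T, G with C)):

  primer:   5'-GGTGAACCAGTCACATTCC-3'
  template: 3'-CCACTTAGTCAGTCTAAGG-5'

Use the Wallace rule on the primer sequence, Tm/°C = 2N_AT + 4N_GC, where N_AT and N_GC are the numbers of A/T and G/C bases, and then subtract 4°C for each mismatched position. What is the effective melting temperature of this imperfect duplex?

Primer base counts: A=5, T=4, G=4, C=6 → A+T=9, G+C=10
Perfect-match Tm = 2(9) + 4(10) = 18 + 40 = 58°C
Mismatches (positions where the bases are not complementary): 2 (at positions 7, 14)
Effective Tm = 58 − 2×4 = 58 − 8 = 50°C

50°C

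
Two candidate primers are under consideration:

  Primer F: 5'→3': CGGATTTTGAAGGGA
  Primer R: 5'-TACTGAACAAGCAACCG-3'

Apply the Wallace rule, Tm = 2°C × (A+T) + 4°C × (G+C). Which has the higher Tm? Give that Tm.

Primer F: A+T=8, G+C=7 → Tm = 2(8)+4(7) = 44°C
Primer R: A+T=9, G+C=8 → Tm = 2(9)+4(8) = 50°C
44°C vs 50°C → primer R is higher.

Primer R, 50°C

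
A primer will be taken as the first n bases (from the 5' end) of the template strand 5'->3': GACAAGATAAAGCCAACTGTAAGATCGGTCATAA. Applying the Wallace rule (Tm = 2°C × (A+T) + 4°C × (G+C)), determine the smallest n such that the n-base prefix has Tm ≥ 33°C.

n = 13

First 12 bases: GACAAGATAAAG → Tm = 32°C (< 33°C)
First 13 bases: GACAAGATAAAGC → Tm = 36°C (≥ 33°C)
Each additional base adds 2°C (A/T) or 4°C (G/C), so Tm is non-decreasing in n; n = 13 is the first length to reach 33°C.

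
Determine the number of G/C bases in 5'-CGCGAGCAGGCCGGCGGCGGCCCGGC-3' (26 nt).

Base counts: T=0, G=13, C=11, A=2
G+C = 13 + 11 = 24

24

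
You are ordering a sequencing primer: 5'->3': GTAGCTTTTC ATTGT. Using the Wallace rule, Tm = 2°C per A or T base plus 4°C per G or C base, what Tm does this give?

40°C

Base counts: T=8, G=3, C=2, A=2
AT pairs contribute 10, GC pairs contribute 5.
Tm = 2×10 + 4×5 = 40°C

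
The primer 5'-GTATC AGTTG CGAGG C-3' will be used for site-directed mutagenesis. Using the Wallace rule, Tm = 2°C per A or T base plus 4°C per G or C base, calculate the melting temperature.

50°C

T=4, A=3, C=3, G=6
AT pairs contribute 7, GC pairs contribute 9.
Tm = 4·9 + 2·7 = 36 + 14 = 50°C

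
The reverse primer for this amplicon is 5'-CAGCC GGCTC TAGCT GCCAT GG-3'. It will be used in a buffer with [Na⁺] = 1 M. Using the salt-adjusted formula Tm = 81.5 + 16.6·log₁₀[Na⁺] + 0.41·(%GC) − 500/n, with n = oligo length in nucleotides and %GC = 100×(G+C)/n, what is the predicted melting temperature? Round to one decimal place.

86.7°C

Length n = 22. Scanning the sequence gives T=4, A=3, G=7, C=8.
G+C = 15, so %GC = 15/22 × 100 = 68.182%
Salt term: 16.6 × (0) = 0
GC term: 0.41 × 68.182 = 27.955; length term: −500/22 = −22.727
Tm = 81.5 + (0) + 27.955 − 22.727 = 86.728 → 86.7°C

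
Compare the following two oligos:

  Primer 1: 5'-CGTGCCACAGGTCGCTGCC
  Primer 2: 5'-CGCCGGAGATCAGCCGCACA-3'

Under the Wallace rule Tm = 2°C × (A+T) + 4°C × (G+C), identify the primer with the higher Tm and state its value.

Primer 2, 68°C

Primer 1: A+T=5, G+C=14 → Tm = 2(5)+4(14) = 66°C
Primer 2: A+T=6, G+C=14 → Tm = 2(6)+4(14) = 68°C
66°C vs 68°C → primer 2 is higher.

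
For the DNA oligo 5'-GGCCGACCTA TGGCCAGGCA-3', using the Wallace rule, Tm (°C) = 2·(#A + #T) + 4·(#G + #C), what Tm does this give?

Counting bases: A=4, G=7, C=7, T=2
AT pairs contribute 6, GC pairs contribute 14.
Tm = 2×6 + 4×14 = 68°C

68°C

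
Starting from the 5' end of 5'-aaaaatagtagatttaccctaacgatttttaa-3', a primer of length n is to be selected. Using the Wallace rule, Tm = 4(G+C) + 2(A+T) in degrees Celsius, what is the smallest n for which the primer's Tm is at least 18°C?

First 7 bases: AAAAATA → Tm = 14°C (< 18°C)
First 8 bases: AAAAATAG → Tm = 18°C (≥ 18°C)
Since every base adds ≥2°C, Tm only increases with n, so the threshold is first crossed at n = 8.

n = 8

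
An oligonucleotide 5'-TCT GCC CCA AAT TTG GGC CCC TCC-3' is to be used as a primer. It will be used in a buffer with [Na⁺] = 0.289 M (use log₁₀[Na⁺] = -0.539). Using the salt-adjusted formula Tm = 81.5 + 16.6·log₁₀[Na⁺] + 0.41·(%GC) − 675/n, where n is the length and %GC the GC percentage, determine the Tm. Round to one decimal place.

Length n = 24. Scanning the sequence gives A=3, T=6, C=11, G=4.
G+C = 15, so %GC = 15/24 × 100 = 62.5%
Salt term: 16.6 × (-0.539) = -8.947
GC term: 0.41 × 62.5 = 25.625; length term: −675/24 = −28.125
Tm = 81.5 + (-8.947) + 25.625 − 28.125 = 70.053 → 70.1°C

70.1°C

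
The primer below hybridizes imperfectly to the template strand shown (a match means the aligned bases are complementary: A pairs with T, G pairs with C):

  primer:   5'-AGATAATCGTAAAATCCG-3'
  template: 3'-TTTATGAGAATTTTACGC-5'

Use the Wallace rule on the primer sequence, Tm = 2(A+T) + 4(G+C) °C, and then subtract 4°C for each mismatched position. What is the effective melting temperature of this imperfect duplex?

Primer base counts: A=8, T=4, G=3, C=3 → A+T=12, G+C=6
Perfect-match Tm = 2(12) + 4(6) = 24 + 24 = 48°C
Mismatches (positions where the bases are not complementary): 4 (at positions 2, 6, 9, 16)
Effective Tm = 48 − 4×4 = 48 − 16 = 32°C

32°C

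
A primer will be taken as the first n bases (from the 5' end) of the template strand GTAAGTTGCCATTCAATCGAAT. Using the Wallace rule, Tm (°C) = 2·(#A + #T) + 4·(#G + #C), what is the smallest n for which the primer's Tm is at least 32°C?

First 10 bases: GTAAGTTGCC → Tm = 30°C (< 32°C)
First 11 bases: GTAAGTTGCCA → Tm = 32°C (≥ 32°C)
Each additional base adds 2°C (A/T) or 4°C (G/C), so Tm is non-decreasing in n; n = 11 is the first length to reach 32°C.

n = 11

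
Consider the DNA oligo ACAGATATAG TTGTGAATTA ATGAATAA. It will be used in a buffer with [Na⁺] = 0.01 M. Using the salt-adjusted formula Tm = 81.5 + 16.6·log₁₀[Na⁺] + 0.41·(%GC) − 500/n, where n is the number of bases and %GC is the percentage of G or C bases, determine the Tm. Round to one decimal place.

Length n = 28. Base counts: G=5, C=1, A=13, T=9
G+C = 6, so %GC = 6/28 × 100 = 21.429%
Salt term: 16.6 × (-2) = -33.2
GC term: 0.41 × 21.429 = 8.786; length term: −500/28 = −17.857
Tm = 81.5 + (-33.2) + 8.786 − 17.857 = 39.229 → 39.2°C

39.2°C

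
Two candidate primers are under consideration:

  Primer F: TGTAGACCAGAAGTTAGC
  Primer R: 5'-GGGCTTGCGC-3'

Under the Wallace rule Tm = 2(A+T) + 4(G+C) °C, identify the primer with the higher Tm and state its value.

Primer F, 52°C

Primer F: A+T=10, G+C=8 → Tm = 2(10)+4(8) = 52°C
Primer R: A+T=2, G+C=8 → Tm = 2(2)+4(8) = 36°C
52°C vs 36°C → primer F is higher.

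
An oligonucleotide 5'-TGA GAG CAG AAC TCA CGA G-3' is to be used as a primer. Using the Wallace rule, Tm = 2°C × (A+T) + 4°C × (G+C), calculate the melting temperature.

58°C

A=7, G=6, C=4, T=2
So N_AT = 9 and N_GC = 10.
Tm = 2(9) + 4(10) = 18 + 40 = 58°C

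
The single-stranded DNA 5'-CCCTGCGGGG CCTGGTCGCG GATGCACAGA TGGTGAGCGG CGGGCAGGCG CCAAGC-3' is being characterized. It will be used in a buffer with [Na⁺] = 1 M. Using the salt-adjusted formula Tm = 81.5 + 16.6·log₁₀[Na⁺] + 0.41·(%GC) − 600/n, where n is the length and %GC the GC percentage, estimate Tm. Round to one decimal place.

101.5°C

Length n = 56. Scanning the sequence gives G=25, A=8, T=6, C=17.
G+C = 42, so %GC = 42/56 × 100 = 75%
Salt term: 16.6 × (0) = 0
GC term: 0.41 × 75 = 30.75; length term: −600/56 = −10.714
Tm = 81.5 + (0) + 30.75 − 10.714 = 101.536 → 101.5°C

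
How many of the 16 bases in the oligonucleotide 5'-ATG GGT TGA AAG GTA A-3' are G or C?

6

G=6, A=6, C=0, T=4
Total G or C: 6 + 0 = 6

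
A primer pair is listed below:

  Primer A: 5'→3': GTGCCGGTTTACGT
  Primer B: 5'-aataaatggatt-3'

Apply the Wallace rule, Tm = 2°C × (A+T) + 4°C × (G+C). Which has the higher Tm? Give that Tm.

Primer A, 44°C

Primer A: A+T=6, G+C=8 → Tm = 2(6)+4(8) = 44°C
Primer B: A+T=10, G+C=2 → Tm = 2(10)+4(2) = 28°C
44°C vs 28°C → primer A is higher.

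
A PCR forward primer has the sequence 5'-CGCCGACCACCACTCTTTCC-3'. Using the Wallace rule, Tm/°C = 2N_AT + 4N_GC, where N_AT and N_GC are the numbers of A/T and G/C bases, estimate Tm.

T=4, C=11, G=2, A=3
A+T = 7, G+C = 13
Tm = 4·13 + 2·7 = 52 + 14 = 66°C

66°C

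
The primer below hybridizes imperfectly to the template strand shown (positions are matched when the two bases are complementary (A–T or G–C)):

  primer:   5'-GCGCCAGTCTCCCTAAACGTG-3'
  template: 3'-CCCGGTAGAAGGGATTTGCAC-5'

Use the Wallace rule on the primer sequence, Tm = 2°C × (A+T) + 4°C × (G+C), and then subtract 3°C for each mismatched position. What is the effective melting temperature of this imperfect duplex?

56°C

Primer base counts: A=4, T=4, G=5, C=8 → A+T=8, G+C=13
Perfect-match Tm = 2(8) + 4(13) = 16 + 52 = 68°C
Mismatches (positions where the bases are not complementary): 4 (at positions 2, 7, 8, 9)
Effective Tm = 68 − 4×3 = 68 − 12 = 56°C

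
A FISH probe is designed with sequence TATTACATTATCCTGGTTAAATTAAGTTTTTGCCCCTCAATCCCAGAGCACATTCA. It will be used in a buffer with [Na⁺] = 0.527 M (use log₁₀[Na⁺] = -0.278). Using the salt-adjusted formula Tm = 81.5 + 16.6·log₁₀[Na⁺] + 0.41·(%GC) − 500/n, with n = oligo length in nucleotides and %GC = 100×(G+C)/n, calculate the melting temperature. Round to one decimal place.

Length n = 56. Scanning the sequence gives G=6, C=14, A=16, T=20.
G+C = 20, so %GC = 20/56 × 100 = 35.714%
Salt term: 16.6 × (-0.278) = -4.615
GC term: 0.41 × 35.714 = 14.643; length term: −500/56 = −8.929
Tm = 81.5 + (-4.615) + 14.643 − 8.929 = 82.599 → 82.6°C

82.6°C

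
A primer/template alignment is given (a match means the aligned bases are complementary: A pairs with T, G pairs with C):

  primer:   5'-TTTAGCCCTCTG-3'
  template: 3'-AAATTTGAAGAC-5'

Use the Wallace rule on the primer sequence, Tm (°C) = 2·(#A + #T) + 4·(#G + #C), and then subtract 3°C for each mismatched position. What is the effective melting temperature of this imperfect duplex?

27°C

Primer base counts: A=1, T=5, G=2, C=4 → A+T=6, G+C=6
Perfect-match Tm = 2(6) + 4(6) = 12 + 24 = 36°C
Mismatches (positions where the bases are not complementary): 3 (at positions 5, 6, 8)
Effective Tm = 36 − 3×3 = 36 − 9 = 27°C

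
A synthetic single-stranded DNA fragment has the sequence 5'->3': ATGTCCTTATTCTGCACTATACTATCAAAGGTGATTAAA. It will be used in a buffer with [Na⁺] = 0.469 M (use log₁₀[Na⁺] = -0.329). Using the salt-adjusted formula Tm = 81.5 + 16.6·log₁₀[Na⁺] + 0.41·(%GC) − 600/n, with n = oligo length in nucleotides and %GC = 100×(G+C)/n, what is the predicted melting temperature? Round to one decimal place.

73.3°C

Length n = 39. Base counts: G=5, C=7, A=13, T=14
G+C = 12, so %GC = 12/39 × 100 = 30.769%
Salt term: 16.6 × (-0.329) = -5.461
GC term: 0.41 × 30.769 = 12.615; length term: −600/39 = −15.385
Tm = 81.5 + (-5.461) + 12.615 − 15.385 = 73.269 → 73.3°C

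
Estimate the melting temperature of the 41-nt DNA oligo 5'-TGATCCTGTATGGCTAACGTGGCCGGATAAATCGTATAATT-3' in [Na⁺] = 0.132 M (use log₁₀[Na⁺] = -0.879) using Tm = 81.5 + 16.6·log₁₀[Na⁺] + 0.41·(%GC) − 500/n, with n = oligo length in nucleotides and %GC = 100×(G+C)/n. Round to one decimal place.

71.7°C

Length n = 41. Scanning the sequence gives T=13, G=10, C=7, A=11.
G+C = 17, so %GC = 17/41 × 100 = 41.463%
Salt term: 16.6 × (-0.879) = -14.591
GC term: 0.41 × 41.463 = 17; length term: −500/41 = −12.195
Tm = 81.5 + (-14.591) + 17 − 12.195 = 71.714 → 71.7°C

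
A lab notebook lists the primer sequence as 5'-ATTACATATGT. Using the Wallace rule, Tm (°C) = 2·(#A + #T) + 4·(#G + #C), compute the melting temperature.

Scanning the sequence gives C=1, G=1, A=4, T=5.
A+T = 9, G+C = 2
Tm = 2×9 + 4×2 = 26°C

26°C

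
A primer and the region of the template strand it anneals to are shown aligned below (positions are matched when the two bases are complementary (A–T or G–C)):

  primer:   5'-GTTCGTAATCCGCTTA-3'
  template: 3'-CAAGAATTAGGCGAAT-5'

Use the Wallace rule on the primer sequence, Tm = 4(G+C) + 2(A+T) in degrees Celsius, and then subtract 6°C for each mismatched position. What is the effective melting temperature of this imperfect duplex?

40°C

Primer base counts: A=3, T=6, G=3, C=4 → A+T=9, G+C=7
Perfect-match Tm = 2(9) + 4(7) = 18 + 28 = 46°C
Mismatches (positions where the bases are not complementary): 1 (at position 5)
Effective Tm = 46 − 1×6 = 46 − 6 = 40°C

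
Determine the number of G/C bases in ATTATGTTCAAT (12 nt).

2

Counting bases: T=6, C=1, G=1, A=4
Total G or C: 1 + 1 = 2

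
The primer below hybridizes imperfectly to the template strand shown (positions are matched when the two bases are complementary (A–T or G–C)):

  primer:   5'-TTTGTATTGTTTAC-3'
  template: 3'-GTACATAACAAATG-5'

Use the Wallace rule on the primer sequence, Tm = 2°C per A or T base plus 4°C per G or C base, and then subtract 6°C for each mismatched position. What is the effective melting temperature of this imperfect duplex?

22°C

Primer base counts: A=2, T=9, G=2, C=1 → A+T=11, G+C=3
Perfect-match Tm = 2(11) + 4(3) = 22 + 12 = 34°C
Mismatches (positions where the bases are not complementary): 2 (at positions 1, 2)
Effective Tm = 34 − 2×6 = 34 − 12 = 22°C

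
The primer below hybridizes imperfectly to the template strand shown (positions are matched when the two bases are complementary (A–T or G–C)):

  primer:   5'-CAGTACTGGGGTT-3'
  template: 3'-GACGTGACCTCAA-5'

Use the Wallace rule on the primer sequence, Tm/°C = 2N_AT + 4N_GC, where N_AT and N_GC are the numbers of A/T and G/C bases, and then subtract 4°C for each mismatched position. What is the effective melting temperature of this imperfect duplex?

28°C

Primer base counts: A=2, T=4, G=5, C=2 → A+T=6, G+C=7
Perfect-match Tm = 2(6) + 4(7) = 12 + 28 = 40°C
Mismatches (positions where the bases are not complementary): 3 (at positions 2, 4, 10)
Effective Tm = 40 − 3×4 = 40 − 12 = 28°C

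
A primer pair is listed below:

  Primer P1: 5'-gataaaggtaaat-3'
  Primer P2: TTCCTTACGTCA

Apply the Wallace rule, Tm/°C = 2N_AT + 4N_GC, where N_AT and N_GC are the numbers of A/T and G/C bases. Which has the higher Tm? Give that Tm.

Primer P2, 34°C

Primer P1: A+T=10, G+C=3 → Tm = 2(10)+4(3) = 32°C
Primer P2: A+T=7, G+C=5 → Tm = 2(7)+4(5) = 34°C
32°C vs 34°C → primer P2 is higher.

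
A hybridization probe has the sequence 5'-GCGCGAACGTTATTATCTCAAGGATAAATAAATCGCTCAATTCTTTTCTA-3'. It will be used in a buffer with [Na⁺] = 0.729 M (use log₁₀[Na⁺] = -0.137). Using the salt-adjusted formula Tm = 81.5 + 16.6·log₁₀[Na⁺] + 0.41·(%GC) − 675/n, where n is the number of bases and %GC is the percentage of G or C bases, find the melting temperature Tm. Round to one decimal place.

79.7°C

Length n = 50. Scanning the sequence gives T=17, C=10, G=7, A=16.
G+C = 17, so %GC = 17/50 × 100 = 34%
Salt term: 16.6 × (-0.137) = -2.274
GC term: 0.41 × 34 = 13.94; length term: −675/50 = −13.5
Tm = 81.5 + (-2.274) + 13.94 − 13.5 = 79.666 → 79.7°C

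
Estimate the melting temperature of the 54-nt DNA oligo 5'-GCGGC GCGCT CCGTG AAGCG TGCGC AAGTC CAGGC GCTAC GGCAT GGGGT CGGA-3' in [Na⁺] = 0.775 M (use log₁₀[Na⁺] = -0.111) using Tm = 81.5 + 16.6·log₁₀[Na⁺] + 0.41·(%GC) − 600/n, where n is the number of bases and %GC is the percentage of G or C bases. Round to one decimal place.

98.2°C

Length n = 54. Scanning the sequence gives T=7, A=8, C=16, G=23.
G+C = 39, so %GC = 39/54 × 100 = 72.222%
Salt term: 16.6 × (-0.111) = -1.843
GC term: 0.41 × 72.222 = 29.611; length term: −600/54 = −11.111
Tm = 81.5 + (-1.843) + 29.611 − 11.111 = 98.157 → 98.2°C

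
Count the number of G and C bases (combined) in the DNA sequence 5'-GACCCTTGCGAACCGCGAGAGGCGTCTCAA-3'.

19

Scanning the sequence gives A=7, C=10, G=9, T=4.
G+C = 9 + 10 = 19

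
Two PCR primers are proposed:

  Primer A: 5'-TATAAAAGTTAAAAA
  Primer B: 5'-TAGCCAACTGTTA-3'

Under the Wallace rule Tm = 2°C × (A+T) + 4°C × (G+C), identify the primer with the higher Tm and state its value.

Primer A: A+T=14, G+C=1 → Tm = 2(14)+4(1) = 32°C
Primer B: A+T=8, G+C=5 → Tm = 2(8)+4(5) = 36°C
32°C vs 36°C → primer B is higher.

Primer B, 36°C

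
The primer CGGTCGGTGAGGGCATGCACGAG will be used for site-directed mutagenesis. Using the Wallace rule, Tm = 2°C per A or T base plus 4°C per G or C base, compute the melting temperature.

78°C

Scanning the sequence gives G=11, A=4, C=5, T=3.
A+T = 7, G+C = 16
Tm = 4·16 + 2·7 = 64 + 14 = 78°C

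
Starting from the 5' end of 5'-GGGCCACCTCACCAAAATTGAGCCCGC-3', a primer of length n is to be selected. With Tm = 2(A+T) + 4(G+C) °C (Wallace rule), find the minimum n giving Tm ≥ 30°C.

First 7 bases: GGGCCAC → Tm = 26°C (< 30°C)
First 8 bases: GGGCCACC → Tm = 30°C (≥ 30°C)
Since every base adds ≥2°C, Tm only increases with n, so the threshold is first crossed at n = 8.

n = 8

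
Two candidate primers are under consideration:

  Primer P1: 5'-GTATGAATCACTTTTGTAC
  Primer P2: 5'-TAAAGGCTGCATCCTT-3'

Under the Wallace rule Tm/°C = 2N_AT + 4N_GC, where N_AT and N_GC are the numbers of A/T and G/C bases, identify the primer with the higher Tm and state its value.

Primer P1: A+T=13, G+C=6 → Tm = 2(13)+4(6) = 50°C
Primer P2: A+T=9, G+C=7 → Tm = 2(9)+4(7) = 46°C
50°C vs 46°C → primer P1 is higher.

Primer P1, 50°C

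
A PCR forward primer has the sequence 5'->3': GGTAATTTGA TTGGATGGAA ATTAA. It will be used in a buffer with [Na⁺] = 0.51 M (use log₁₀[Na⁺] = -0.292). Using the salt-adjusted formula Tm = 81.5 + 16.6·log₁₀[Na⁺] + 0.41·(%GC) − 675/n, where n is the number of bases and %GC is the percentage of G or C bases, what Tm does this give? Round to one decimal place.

Length n = 25. T=9, C=0, G=7, A=9
G+C = 7, so %GC = 7/25 × 100 = 28%
Salt term: 16.6 × (-0.292) = -4.847
GC term: 0.41 × 28 = 11.48; length term: −675/25 = −27
Tm = 81.5 + (-4.847) + 11.48 − 27 = 61.133 → 61.1°C

61.1°C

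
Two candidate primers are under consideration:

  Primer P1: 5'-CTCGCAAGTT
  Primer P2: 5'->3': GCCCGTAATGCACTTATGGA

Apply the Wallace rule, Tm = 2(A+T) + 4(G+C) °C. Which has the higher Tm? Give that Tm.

Primer P2, 60°C

Primer P1: A+T=5, G+C=5 → Tm = 2(5)+4(5) = 30°C
Primer P2: A+T=10, G+C=10 → Tm = 2(10)+4(10) = 60°C
30°C vs 60°C → primer P2 is higher.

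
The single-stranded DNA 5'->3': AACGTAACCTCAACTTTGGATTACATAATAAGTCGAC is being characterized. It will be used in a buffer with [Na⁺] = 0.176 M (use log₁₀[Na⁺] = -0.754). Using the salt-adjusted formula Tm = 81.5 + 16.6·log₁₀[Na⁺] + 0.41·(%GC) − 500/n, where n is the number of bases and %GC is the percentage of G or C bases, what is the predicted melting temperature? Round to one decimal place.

Length n = 37. Counting bases: A=14, T=10, C=8, G=5
G+C = 13, so %GC = 13/37 × 100 = 35.135%
Salt term: 16.6 × (-0.754) = -12.516
GC term: 0.41 × 35.135 = 14.405; length term: −500/37 = −13.514
Tm = 81.5 + (-12.516) + 14.405 − 13.514 = 69.875 → 69.9°C

69.9°C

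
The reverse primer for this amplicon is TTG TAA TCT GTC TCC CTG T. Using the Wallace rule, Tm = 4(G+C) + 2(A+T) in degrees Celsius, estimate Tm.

Base counts: T=9, G=3, C=5, A=2
So N_AT = 11 and N_GC = 8.
Tm = 4·8 + 2·11 = 32 + 22 = 54°C

54°C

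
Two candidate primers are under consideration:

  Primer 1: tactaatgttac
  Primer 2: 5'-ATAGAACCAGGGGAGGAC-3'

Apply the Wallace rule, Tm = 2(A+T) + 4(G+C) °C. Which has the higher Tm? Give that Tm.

Primer 1: A+T=9, G+C=3 → Tm = 2(9)+4(3) = 30°C
Primer 2: A+T=8, G+C=10 → Tm = 2(8)+4(10) = 56°C
30°C vs 56°C → primer 2 is higher.

Primer 2, 56°C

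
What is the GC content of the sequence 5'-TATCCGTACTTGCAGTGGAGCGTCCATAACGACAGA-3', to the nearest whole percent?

Base counts: C=9, G=9, T=8, A=10
G+C = 9 + 9 = 18 out of 36 bases
%GC = 18/36 × 100 = 50% ≈ 50%

50%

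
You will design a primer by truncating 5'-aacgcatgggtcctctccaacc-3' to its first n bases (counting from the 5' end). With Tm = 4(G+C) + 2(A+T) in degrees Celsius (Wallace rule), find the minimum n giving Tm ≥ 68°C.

n = 22

First 21 bases: AACGCATGGGTCCTCTCCAAC → Tm = 66°C (< 68°C)
First 22 bases: AACGCATGGGTCCTCTCCAACC → Tm = 70°C (≥ 68°C)
Since every base adds ≥2°C, Tm only increases with n, so the threshold is first crossed at n = 22.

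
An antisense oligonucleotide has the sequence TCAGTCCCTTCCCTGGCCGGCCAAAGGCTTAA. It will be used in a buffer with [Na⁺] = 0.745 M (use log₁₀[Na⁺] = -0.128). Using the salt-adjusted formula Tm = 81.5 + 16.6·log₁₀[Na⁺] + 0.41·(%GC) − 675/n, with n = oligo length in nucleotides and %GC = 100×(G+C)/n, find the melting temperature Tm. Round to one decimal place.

82.6°C

Length n = 32. Scanning the sequence gives G=7, T=7, A=6, C=12.
G+C = 19, so %GC = 19/32 × 100 = 59.375%
Salt term: 16.6 × (-0.128) = -2.125
GC term: 0.41 × 59.375 = 24.344; length term: −675/32 = −21.094
Tm = 81.5 + (-2.125) + 24.344 − 21.094 = 82.625 → 82.6°C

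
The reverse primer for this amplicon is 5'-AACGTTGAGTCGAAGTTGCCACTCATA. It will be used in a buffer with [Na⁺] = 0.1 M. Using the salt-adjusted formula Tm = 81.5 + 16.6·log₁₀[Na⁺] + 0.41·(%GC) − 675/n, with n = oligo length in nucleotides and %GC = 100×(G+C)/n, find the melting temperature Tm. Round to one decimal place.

58.1°C

Length n = 27. T=7, A=8, C=6, G=6
G+C = 12, so %GC = 12/27 × 100 = 44.444%
Salt term: 16.6 × (-1) = -16.6
GC term: 0.41 × 44.444 = 18.222; length term: −675/27 = −25
Tm = 81.5 + (-16.6) + 18.222 − 25 = 58.122 → 58.1°C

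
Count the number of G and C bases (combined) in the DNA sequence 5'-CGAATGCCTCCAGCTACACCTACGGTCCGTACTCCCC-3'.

23

A=7, C=17, G=6, T=7
G+C = 6 + 17 = 23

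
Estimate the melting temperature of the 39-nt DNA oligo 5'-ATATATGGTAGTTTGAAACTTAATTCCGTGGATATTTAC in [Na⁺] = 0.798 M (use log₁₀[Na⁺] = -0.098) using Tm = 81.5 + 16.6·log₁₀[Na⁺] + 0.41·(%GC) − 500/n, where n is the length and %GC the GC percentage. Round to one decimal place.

Length n = 39. C=4, T=16, G=7, A=12
G+C = 11, so %GC = 11/39 × 100 = 28.205%
Salt term: 16.6 × (-0.098) = -1.627
GC term: 0.41 × 28.205 = 11.564; length term: −500/39 = −12.821
Tm = 81.5 + (-1.627) + 11.564 − 12.821 = 78.616 → 78.6°C

78.6°C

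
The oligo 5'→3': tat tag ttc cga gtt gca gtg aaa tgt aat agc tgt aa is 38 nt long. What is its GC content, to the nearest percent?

Counting bases: A=12, G=9, T=13, C=4
G+C = 9 + 4 = 13 out of 38 bases
%GC = 13/38 × 100 = 34.21% ≈ 34%

34%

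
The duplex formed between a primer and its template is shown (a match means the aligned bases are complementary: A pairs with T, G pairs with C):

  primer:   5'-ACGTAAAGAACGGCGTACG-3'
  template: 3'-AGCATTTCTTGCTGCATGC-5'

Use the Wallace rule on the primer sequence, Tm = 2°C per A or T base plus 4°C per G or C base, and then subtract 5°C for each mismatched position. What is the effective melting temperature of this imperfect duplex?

Primer base counts: A=7, T=2, G=6, C=4 → A+T=9, G+C=10
Perfect-match Tm = 2(9) + 4(10) = 18 + 40 = 58°C
Mismatches (positions where the bases are not complementary): 2 (at positions 1, 13)
Effective Tm = 58 − 2×5 = 58 − 10 = 48°C

48°C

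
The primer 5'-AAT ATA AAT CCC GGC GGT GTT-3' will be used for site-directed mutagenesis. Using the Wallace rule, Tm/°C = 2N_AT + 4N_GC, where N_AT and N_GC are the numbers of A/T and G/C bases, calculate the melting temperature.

60°C

Base counts: A=6, G=5, C=4, T=6
A+T = 12, G+C = 9
Tm = 2×12 + 4×9 = 60°C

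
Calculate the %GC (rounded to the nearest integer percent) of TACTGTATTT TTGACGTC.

33%

Base counts: G=3, C=3, A=3, T=9
G+C = 3 + 3 = 6 out of 18 bases
%GC = 6/18 × 100 = 33.33% ≈ 33%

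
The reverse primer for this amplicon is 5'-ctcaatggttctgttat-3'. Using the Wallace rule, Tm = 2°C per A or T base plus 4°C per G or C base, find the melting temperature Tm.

46°C

Counting bases: C=3, G=3, A=3, T=8
So N_AT = 11 and N_GC = 6.
Tm = 4·6 + 2·11 = 24 + 22 = 46°C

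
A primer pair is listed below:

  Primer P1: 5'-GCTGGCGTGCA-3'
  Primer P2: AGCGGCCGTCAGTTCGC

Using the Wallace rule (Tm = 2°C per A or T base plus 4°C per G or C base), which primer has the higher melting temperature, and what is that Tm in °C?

Primer P2, 58°C

Primer P1: A+T=3, G+C=8 → Tm = 2(3)+4(8) = 38°C
Primer P2: A+T=5, G+C=12 → Tm = 2(5)+4(12) = 58°C
38°C vs 58°C → primer P2 is higher.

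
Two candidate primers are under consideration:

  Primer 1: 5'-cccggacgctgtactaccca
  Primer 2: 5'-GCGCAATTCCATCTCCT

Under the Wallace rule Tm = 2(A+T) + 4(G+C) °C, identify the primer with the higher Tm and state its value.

Primer 1, 66°C

Primer 1: A+T=7, G+C=13 → Tm = 2(7)+4(13) = 66°C
Primer 2: A+T=8, G+C=9 → Tm = 2(8)+4(9) = 52°C
66°C vs 52°C → primer 1 is higher.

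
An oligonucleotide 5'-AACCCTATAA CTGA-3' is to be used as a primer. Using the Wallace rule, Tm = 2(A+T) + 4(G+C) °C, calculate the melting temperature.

Base counts: C=4, T=3, A=6, G=1
So N_AT = 9 and N_GC = 5.
Tm = 4·5 + 2·9 = 20 + 18 = 38°C

38°C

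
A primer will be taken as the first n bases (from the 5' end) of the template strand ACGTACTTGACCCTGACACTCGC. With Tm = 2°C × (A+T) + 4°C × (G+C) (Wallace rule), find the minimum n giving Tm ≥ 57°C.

First 18 bases: ACGTACTTGACCCTGACA → Tm = 54°C (< 57°C)
First 19 bases: ACGTACTTGACCCTGACAC → Tm = 58°C (≥ 57°C)
Since every base adds ≥2°C, Tm only increases with n, so the threshold is first crossed at n = 19.

n = 19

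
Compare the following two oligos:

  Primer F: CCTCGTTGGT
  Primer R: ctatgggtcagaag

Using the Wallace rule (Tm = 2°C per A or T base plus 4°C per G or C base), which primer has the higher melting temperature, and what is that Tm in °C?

Primer F: A+T=4, G+C=6 → Tm = 2(4)+4(6) = 32°C
Primer R: A+T=7, G+C=7 → Tm = 2(7)+4(7) = 42°C
32°C vs 42°C → primer R is higher.

Primer R, 42°C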